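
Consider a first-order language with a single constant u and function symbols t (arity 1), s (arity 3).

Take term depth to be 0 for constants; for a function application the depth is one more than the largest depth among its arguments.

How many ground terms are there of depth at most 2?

31

Let N_k = |{terms of depth ≤ k}|. Then N_0 = 1 and N_k = 1 + N_{k-1} + N_{k-1}^3 for k ≥ 1 (one summand per function symbol, arity giving the exponent).
N_0 = 1
N_1 = 1 + 1 + 1^3 = 3
N_2 = 1 + 3 + 3^3 = 31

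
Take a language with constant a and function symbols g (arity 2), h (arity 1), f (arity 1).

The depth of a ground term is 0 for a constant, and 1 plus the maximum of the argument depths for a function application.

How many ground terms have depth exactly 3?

Let N_k count ground terms of depth at most k. Each non-constant term of depth ≤ k is some function symbol applied to depth-≤(k−1) arguments, giving N_k = 1 + N_{k-1}^2 + N_{k-1} + N_{k-1}.
N_0 = 1
N_1 = 1 + 1^2 + 1 + 1 = 4
N_2 = 1 + 4^2 + 4 + 4 = 25
N_3 = 1 + 25^2 + 25 + 25 = 676
Terms of depth exactly 3: N_3 − N_2 = 676 − 25 = 651.

651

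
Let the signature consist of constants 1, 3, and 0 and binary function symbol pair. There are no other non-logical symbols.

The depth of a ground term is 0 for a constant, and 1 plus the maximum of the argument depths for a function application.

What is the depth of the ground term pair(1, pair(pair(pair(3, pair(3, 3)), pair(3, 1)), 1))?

depth(pair(3, 3)) = 1 + max(0, 0) = 1
depth(pair(3, pair(3, 3))) = 1 + max(0, 1) = 2
depth(pair(3, 1)) = 1 + max(0, 0) = 1
depth(pair(pair(3, pair(3, 3)), pair(3, 1))) = 1 + max(2, 1) = 3
depth(pair(pair(pair(3, pair(3, 3)), pair(3, 1)), 1)) = 1 + max(3, 0) = 4
depth(pair(1, pair(pair(pair(3, pair(3, 3)), pair(3, 1)), 1))) = 1 + max(0, 4) = 5

5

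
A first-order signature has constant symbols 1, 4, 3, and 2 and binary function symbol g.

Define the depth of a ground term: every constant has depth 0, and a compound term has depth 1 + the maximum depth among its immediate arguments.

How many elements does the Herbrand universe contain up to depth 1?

20

Let N_k = |{terms of depth ≤ k}|. Then N_0 = 4 and N_k = 4 + N_{k-1}^2 for k ≥ 1 (one summand per function symbol, arity giving the exponent).
N_0 = 4
N_1 = 4 + 4^2 = 20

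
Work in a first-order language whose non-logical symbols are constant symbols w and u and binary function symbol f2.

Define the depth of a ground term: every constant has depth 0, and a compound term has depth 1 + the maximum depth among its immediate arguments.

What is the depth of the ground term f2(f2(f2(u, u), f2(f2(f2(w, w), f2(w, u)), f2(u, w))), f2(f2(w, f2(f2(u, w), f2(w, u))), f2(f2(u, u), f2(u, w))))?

depth(f2(u, u)) = 1 + max(0, 0) = 1
depth(f2(w, w)) = 1 + max(0, 0) = 1
depth(f2(w, u)) = 1 + max(0, 0) = 1
depth(f2(f2(w, w), f2(w, u))) = 1 + max(1, 1) = 2
depth(f2(u, w)) = 1 + max(0, 0) = 1
depth(f2(f2(f2(w, w), f2(w, u)), f2(u, w))) = 1 + max(2, 1) = 3
depth(f2(f2(u, u), f2(f2(f2(w, w), f2(w, u)), f2(u, w)))) = 1 + max(1, 3) = 4
depth(f2(f2(u, w), f2(w, u))) = 1 + max(1, 1) = 2
depth(f2(w, f2(f2(u, w), f2(w, u)))) = 1 + max(0, 2) = 3
depth(f2(f2(u, u), f2(u, w))) = 1 + max(1, 1) = 2
depth(f2(f2(w, f2(f2(u, w), f2(w, u))), f2(f2(u, u), f2(u, w)))) = 1 + max(3, 2) = 4
depth(f2(f2(f2(u, u), f2(f2(f2(w, w), f2(w, u)), f2(u, w))), f2(f2(w, f2(f2(u, w), f2(w, u))), f2(f2(u, u), f2(u, w))))) = 1 + max(4, 4) = 5

5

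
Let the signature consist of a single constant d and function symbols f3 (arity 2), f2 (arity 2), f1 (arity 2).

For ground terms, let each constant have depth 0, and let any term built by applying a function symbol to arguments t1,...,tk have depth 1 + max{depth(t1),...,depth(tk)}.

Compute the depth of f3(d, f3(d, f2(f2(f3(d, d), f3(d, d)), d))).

depth(f3(d, d)) = 1 + max(0, 0) = 1
depth(f2(f3(d, d), f3(d, d))) = 1 + max(1, 1) = 2
depth(f2(f2(f3(d, d), f3(d, d)), d)) = 1 + max(2, 0) = 3
depth(f3(d, f2(f2(f3(d, d), f3(d, d)), d))) = 1 + max(0, 3) = 4
depth(f3(d, f3(d, f2(f2(f3(d, d), f3(d, d)), d)))) = 1 + max(0, 4) = 5

5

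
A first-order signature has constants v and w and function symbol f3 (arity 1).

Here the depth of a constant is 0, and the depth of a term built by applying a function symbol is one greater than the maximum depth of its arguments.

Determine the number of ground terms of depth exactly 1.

2

Count level by level. With function symbols f3/1, the terms of depth ≤ k are the 2 constants together with each function applied to depth-≤(k−1) tuples, so N_k = 2 + N_{k-1}.
N_0 = 2
N_1 = 2 + 2 = 4
Terms of depth exactly 1: N_1 − N_0 = 4 − 2 = 2.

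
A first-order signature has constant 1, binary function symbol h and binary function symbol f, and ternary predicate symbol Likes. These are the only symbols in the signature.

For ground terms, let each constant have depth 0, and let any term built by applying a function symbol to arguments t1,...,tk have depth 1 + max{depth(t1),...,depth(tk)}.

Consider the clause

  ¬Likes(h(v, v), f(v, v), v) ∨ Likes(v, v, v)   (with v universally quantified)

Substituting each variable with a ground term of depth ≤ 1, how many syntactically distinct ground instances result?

3

Ground terms of depth ≤ 1:
  Count level by level. With function symbols h/2, f/2, the terms of depth ≤ k are the 1 constant together with each function applied to depth-≤(k−1) tuples, so N_k = 1 + N_{k-1}^2 + N_{k-1}^2.
  N_0 = 1
  N_1 = 1 + 1^2 + 1^2 = 3
  Explicitly: 1, h(1, 1), f(1, 1).
So there are 3 ground terms available for substitution.
The clause has 1 distinct variable (v), which appears in the body. In the free term algebra distinct substitutions yield syntactically distinct ground instances.
Number of ground instances = 3.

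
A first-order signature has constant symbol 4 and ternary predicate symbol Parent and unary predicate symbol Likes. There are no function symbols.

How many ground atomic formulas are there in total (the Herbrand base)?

With no function symbols, the Herbrand universe is just the 1 constant.
Ground atoms per predicate: Parent: 1^3 = 1, Likes: 1.
Herbrand base size = 1 + 1 = 2.

2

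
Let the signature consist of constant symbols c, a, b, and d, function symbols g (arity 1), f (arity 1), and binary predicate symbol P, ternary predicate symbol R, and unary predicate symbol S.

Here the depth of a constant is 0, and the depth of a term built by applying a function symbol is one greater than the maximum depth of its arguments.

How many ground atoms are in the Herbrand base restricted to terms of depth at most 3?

First count ground terms of depth ≤ 3.
Let N_k count ground terms of depth at most k. Each non-constant term of depth ≤ k is some function symbol applied to depth-≤(k−1) arguments, giving N_k = 4 + N_{k-1} + N_{k-1}.
N_0 = 4
N_1 = 4 + 4 + 4 = 12
N_2 = 4 + 12 + 12 = 28
N_3 = 4 + 28 + 28 = 60
So |H| = 60.
Ground atoms are formed by filling each argument slot of a predicate with a term from H, so an r-ary predicate gives |H|^r atoms:
  P: 60^2 = 3600;  R: 60^3 = 216000;  S: 60
Total ground atoms: 3600 + 216000 + 60 = 219660.

219660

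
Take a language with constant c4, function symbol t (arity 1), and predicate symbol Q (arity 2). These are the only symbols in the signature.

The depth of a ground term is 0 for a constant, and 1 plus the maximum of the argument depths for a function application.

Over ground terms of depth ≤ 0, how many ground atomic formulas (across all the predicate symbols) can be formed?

1

First count ground terms of depth ≤ 0.
Count level by level. With function symbols t/1, the terms of depth ≤ k are the 1 constant together with each function applied to depth-≤(k−1) tuples, so N_k = 1 + N_{k-1}.
N_0 = 1
So |H| = 1.
For each predicate symbol, the number of ground atoms is |H| raised to its arity; summing:
  Q: 1^2 = 1
Total ground atoms: 1.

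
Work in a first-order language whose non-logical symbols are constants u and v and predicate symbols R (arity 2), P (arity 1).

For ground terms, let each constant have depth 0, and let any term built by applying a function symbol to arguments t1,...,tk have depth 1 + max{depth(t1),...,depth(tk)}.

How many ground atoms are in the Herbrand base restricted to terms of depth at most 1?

First count ground terms of depth ≤ 1.
With no function symbols every ground term is a constant, so there are exactly 2 ground terms at every depth bound.
N_0 = 2
N_1 = 2
So |H| = 2.
Each predicate of arity r yields |H|^r ground atoms (one per choice of an r-tuple from H):
  R: 2^2 = 4;  P: 2
Total ground atoms: 4 + 2 = 6.

6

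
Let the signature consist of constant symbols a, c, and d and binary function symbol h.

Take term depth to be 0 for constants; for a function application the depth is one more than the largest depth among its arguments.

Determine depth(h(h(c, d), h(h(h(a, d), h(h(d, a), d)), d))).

depth(h(c, d)) = 1 + max(0, 0) = 1
depth(h(a, d)) = 1 + max(0, 0) = 1
depth(h(d, a)) = 1 + max(0, 0) = 1
depth(h(h(d, a), d)) = 1 + max(1, 0) = 2
depth(h(h(a, d), h(h(d, a), d))) = 1 + max(1, 2) = 3
depth(h(h(h(a, d), h(h(d, a), d)), d)) = 1 + max(3, 0) = 4
depth(h(h(c, d), h(h(h(a, d), h(h(d, a), d)), d))) = 1 + max(1, 4) = 5

5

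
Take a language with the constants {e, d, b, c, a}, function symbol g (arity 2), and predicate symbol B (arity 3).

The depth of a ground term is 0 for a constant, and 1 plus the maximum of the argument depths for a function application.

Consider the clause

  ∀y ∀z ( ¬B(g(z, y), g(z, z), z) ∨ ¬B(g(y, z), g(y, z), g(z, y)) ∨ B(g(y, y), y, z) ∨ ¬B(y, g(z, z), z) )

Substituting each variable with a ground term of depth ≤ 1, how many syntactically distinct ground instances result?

Ground terms of depth ≤ 1:
  Let N_k = |{terms of depth ≤ k}|. Then N_0 = 5 and N_k = 5 + N_{k-1}^2 for k ≥ 1 (one summand per function symbol, arity giving the exponent).
  N_0 = 5
  N_1 = 5 + 5^2 = 30
So there are 30 ground terms available for substitution.
Each of y, z ranges independently over the available ground terms, and distinct assignments produce distinct instances.
Number of ground instances = 30^2 = 900.

900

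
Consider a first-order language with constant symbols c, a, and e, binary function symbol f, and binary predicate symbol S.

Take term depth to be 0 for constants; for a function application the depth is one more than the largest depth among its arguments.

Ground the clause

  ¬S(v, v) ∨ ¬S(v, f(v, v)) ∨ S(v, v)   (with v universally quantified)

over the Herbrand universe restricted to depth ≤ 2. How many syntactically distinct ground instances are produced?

Ground terms of depth ≤ 2:
  If N_k denotes the number of depth-≤k ground terms, the 3 constants give N_0 = 3, and each function symbol of arity r contributes N_{k-1}^r new terms at level k: N_k = 3 + N_{k-1}^2.
  N_0 = 3
  N_1 = 3 + 3^2 = 12
  N_2 = 3 + 12^2 = 147
So there are 147 ground terms available for substitution.
The clause has 1 distinct variable (v), which appears in the body. In the free term algebra distinct substitutions yield syntactically distinct ground instances.
Number of ground instances = 147.

147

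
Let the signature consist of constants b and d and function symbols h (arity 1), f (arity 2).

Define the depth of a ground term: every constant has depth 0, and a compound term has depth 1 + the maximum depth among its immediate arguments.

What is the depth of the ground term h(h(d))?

2

depth(h(d)) = 1 + depth(d) = 1 + 0 = 1
depth(h(h(d))) = 1 + depth(h(d)) = 1 + 1 = 2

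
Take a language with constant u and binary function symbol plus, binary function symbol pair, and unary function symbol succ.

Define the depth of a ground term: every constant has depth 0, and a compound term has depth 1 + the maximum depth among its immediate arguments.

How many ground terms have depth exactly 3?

If N_k denotes the number of depth-≤k ground terms, the 1 constant gives N_0 = 1, and each function symbol of arity r contributes N_{k-1}^r new terms at level k: N_k = 1 + N_{k-1}^2 + N_{k-1}^2 + N_{k-1}.
N_0 = 1
N_1 = 1 + 1^2 + 1^2 + 1 = 4
N_2 = 1 + 4^2 + 4^2 + 4 = 37
N_3 = 1 + 37^2 + 37^2 + 37 = 2776
Terms of depth exactly 3: N_3 − N_2 = 2776 − 37 = 2739.

2739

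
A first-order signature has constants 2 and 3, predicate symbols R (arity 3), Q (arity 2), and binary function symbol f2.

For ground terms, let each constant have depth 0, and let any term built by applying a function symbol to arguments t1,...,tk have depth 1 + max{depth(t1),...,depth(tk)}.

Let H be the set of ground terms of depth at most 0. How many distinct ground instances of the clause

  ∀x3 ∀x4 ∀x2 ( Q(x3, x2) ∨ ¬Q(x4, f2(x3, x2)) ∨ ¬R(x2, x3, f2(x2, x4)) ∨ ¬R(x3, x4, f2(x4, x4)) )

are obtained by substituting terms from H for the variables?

8

Ground terms of depth ≤ 0:
  If N_k denotes the number of depth-≤k ground terms, the 2 constants give N_0 = 2, and each function symbol of arity r contributes N_{k-1}^r new terms at level k: N_k = 2 + N_{k-1}^2.
  N_0 = 2
  Explicitly: 2, 3.
So there are 2 ground terms available for substitution.
The body mentions every one of the 3 quantified variables; since ground terms form a free algebra, no two substitutions collapse to the same formula.
Number of ground instances = 2^3 = 8.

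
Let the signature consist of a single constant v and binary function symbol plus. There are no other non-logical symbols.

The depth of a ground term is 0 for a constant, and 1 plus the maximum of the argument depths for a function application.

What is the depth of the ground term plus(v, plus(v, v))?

depth(plus(v, v)) = 1 + max(0, 0) = 1
depth(plus(v, plus(v, v))) = 1 + max(0, 1) = 2

2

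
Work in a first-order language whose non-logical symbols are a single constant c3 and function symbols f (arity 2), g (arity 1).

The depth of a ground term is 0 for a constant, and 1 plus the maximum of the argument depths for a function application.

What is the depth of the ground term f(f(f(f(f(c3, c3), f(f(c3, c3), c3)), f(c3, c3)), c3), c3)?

6

depth(f(c3, c3)) = 1 + max(0, 0) = 1
depth(f(f(c3, c3), c3)) = 1 + max(1, 0) = 2
depth(f(f(c3, c3), f(f(c3, c3), c3))) = 1 + max(1, 2) = 3
depth(f(f(f(c3, c3), f(f(c3, c3), c3)), f(c3, c3))) = 1 + max(3, 1) = 4
depth(f(f(f(f(c3, c3), f(f(c3, c3), c3)), f(c3, c3)), c3)) = 1 + max(4, 0) = 5
depth(f(f(f(f(f(c3, c3), f(f(c3, c3), c3)), f(c3, c3)), c3), c3)) = 1 + max(5, 0) = 6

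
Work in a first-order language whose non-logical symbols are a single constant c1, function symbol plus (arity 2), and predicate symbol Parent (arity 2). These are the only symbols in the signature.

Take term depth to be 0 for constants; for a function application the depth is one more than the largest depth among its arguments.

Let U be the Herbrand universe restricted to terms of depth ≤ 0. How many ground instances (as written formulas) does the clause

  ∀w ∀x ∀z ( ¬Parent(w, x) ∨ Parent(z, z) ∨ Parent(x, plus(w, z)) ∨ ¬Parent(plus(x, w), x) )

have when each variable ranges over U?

Ground terms of depth ≤ 0:
  If N_k denotes the number of depth-≤k ground terms, the 1 constant gives N_0 = 1, and each function symbol of arity r contributes N_{k-1}^r new terms at level k: N_k = 1 + N_{k-1}^2.
  N_0 = 1
  Explicitly: c1.
So there is exactly 1 ground term available for substitution.
There are 3 variables to instantiate (w, x, z), each occurring in at least one literal, so different choices give different ground instances.
Number of ground instances = 1^3 = 1.

1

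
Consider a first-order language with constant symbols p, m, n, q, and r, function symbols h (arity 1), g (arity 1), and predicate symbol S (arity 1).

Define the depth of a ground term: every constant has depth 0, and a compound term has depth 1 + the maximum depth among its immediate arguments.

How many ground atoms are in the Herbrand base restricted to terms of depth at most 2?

35

First count ground terms of depth ≤ 2.
Let N_k = |{terms of depth ≤ k}|. Then N_0 = 5 and N_k = 5 + N_{k-1} + N_{k-1} for k ≥ 1 (one summand per function symbol, arity giving the exponent).
N_0 = 5
N_1 = 5 + 5 + 5 = 15
N_2 = 5 + 15 + 15 = 35
So |H| = 35.
Ground atoms are formed by filling each argument slot of a predicate with a term from H, so an r-ary predicate gives |H|^r atoms:
  S: 35
Total ground atoms: 35.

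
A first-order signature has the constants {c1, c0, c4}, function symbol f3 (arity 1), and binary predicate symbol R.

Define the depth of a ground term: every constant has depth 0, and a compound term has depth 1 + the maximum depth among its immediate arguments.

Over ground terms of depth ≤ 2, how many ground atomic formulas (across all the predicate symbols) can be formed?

First count ground terms of depth ≤ 2.
Let N_k = |{terms of depth ≤ k}|. Then N_0 = 3 and N_k = 3 + N_{k-1} for k ≥ 1 (one summand per function symbol, arity giving the exponent).
N_0 = 3
N_1 = 3 + 3 = 6
N_2 = 3 + 6 = 9
Explicitly: c1, c0, c4, f3(c1), f3(c0), f3(c4), f3(f3(c1)), f3(f3(c0)), f3(f3(c4)).
So |H| = 9.
A ground atom is a predicate applied to a tuple of terms from H, so the count is the sum over predicates of |H|^arity:
  R: 9^2 = 81
Total ground atoms: 81.

81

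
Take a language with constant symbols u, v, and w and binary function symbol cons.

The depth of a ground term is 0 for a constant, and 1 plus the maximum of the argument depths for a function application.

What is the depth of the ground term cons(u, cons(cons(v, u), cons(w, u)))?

3

depth(cons(v, u)) = 1 + max(0, 0) = 1
depth(cons(w, u)) = 1 + max(0, 0) = 1
depth(cons(cons(v, u), cons(w, u))) = 1 + max(1, 1) = 2
depth(cons(u, cons(cons(v, u), cons(w, u)))) = 1 + max(0, 2) = 3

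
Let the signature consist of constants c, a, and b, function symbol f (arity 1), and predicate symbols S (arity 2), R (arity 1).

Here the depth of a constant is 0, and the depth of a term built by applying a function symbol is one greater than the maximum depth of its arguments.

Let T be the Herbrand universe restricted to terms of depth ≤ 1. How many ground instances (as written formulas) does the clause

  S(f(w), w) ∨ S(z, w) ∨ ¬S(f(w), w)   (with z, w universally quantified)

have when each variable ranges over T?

Ground terms of depth ≤ 1:
  Let N_k = |{terms of depth ≤ k}|. Then N_0 = 3 and N_k = 3 + N_{k-1} for k ≥ 1 (one summand per function symbol, arity giving the exponent).
  N_0 = 3
  N_1 = 3 + 3 = 6
So there are 6 ground terms available for substitution.
Each of z, w ranges independently over the available ground terms, and distinct assignments produce distinct instances.
Number of ground instances = 6^2 = 36.

36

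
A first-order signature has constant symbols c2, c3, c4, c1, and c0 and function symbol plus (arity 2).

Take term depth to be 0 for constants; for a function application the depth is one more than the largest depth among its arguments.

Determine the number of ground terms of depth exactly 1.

25

Count level by level. With function symbols plus/2, the terms of depth ≤ k are the 5 constants together with each function applied to depth-≤(k−1) tuples, so N_k = 5 + N_{k-1}^2.
N_0 = 5
N_1 = 5 + 5^2 = 30
Terms of depth exactly 1: N_1 − N_0 = 30 − 5 = 25.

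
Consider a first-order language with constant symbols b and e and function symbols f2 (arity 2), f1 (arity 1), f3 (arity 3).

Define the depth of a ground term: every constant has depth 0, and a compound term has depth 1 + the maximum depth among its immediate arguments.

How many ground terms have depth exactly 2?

4354

Write N_k for the number of ground terms of depth ≤ k. A term of depth ≤ k is either a constant or a function symbol applied to arguments of depth ≤ k−1, so N_k = 2 + N_{k-1}^2 + N_{k-1} + N_{k-1}^3.
N_0 = 2
N_1 = 2 + 2^2 + 2 + 2^3 = 16
N_2 = 2 + 16^2 + 16 + 16^3 = 4370
Terms of depth exactly 2: N_2 − N_1 = 4370 − 16 = 4354.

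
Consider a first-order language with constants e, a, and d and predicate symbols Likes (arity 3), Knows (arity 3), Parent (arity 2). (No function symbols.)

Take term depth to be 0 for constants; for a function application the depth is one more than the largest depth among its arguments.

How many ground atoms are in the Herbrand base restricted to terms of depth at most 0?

63

First count ground terms of depth ≤ 0.
With no function symbols every ground term is a constant, so there are exactly 3 ground terms at every depth bound.
N_0 = 3
Explicitly: e, a, d.
So |H| = 3.
Each predicate of arity r yields |H|^r ground atoms (one per choice of an r-tuple from H):
  Likes: 3^3 = 27;  Knows: 3^3 = 27;  Parent: 3^2 = 9
Total ground atoms: 27 + 27 + 9 = 63.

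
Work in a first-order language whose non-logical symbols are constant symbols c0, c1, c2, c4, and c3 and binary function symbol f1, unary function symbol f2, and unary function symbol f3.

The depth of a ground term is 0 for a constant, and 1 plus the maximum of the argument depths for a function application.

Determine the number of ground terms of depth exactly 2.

Count level by level. With function symbols f1/2, f2/1, f3/1, the terms of depth ≤ k are the 5 constants together with each function applied to depth-≤(k−1) tuples, so N_k = 5 + N_{k-1}^2 + N_{k-1} + N_{k-1}.
N_0 = 5
N_1 = 5 + 5^2 + 5 + 5 = 40
N_2 = 5 + 40^2 + 40 + 40 = 1685
Terms of depth exactly 2: N_2 − N_1 = 1685 − 40 = 1645.

1645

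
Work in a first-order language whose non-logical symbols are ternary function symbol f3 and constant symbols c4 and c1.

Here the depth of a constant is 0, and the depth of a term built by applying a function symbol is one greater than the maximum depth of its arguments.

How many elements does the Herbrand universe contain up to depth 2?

1002

Let N_k count ground terms of depth at most k. Each non-constant term of depth ≤ k is some function symbol applied to depth-≤(k−1) arguments, giving N_k = 2 + N_{k-1}^3.
N_0 = 2
N_1 = 2 + 2^3 = 10
N_2 = 2 + 10^3 = 1002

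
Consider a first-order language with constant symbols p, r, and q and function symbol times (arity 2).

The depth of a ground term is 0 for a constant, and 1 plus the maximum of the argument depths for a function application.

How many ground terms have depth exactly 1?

9

Let N_k count ground terms of depth at most k. Each non-constant term of depth ≤ k is some function symbol applied to depth-≤(k−1) arguments, giving N_k = 3 + N_{k-1}^2.
N_0 = 3
N_1 = 3 + 3^2 = 12
Terms of depth exactly 1: N_1 − N_0 = 12 − 3 = 9.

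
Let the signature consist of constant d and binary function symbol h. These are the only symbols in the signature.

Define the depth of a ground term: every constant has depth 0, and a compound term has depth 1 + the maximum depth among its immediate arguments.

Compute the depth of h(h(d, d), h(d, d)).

2

depth(h(d, d)) = 1 + max(0, 0) = 1
depth(h(h(d, d), h(d, d))) = 1 + max(1, 1) = 2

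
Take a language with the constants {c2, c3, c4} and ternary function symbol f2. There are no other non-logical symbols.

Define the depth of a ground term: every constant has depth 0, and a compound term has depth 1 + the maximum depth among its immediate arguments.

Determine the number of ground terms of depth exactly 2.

26973

If N_k denotes the number of depth-≤k ground terms, the 3 constants give N_0 = 3, and each function symbol of arity r contributes N_{k-1}^r new terms at level k: N_k = 3 + N_{k-1}^3.
N_0 = 3
N_1 = 3 + 3^3 = 30
N_2 = 3 + 30^3 = 27003
Terms of depth exactly 2: N_2 − N_1 = 27003 − 30 = 26973.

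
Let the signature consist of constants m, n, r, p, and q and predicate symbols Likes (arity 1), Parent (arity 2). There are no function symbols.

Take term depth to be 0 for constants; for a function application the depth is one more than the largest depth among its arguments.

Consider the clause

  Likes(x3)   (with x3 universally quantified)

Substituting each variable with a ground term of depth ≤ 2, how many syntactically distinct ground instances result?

5

Ground terms of depth ≤ 2:
  With no function symbols every ground term is a constant, so there are exactly 5 ground terms at every depth bound.
  N_0 = 5
  N_1 = 5
  N_2 = 5
So there are 5 ground terms available for substitution.
The body mentions the single quantified variable x3; since ground terms form a free algebra, no two substitutions collapse to the same formula.
Number of ground instances = 5.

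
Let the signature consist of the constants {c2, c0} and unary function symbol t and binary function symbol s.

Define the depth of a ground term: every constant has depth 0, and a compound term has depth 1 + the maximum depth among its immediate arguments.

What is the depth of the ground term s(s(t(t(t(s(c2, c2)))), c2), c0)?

depth(s(c2, c2)) = 1 + max(0, 0) = 1
depth(t(s(c2, c2))) = 1 + depth(s(c2, c2)) = 1 + 1 = 2
depth(t(t(s(c2, c2)))) = 1 + depth(t(s(c2, c2))) = 1 + 2 = 3
depth(t(t(t(s(c2, c2))))) = 1 + depth(t(t(s(c2, c2)))) = 1 + 3 = 4
depth(s(t(t(t(s(c2, c2)))), c2)) = 1 + max(4, 0) = 5
depth(s(s(t(t(t(s(c2, c2)))), c2), c0)) = 1 + max(5, 0) = 6

6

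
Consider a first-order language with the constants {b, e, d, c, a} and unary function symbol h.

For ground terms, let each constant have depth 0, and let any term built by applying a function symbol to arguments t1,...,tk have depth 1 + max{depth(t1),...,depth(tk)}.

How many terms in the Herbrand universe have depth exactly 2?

Write N_k for the number of ground terms of depth ≤ k. A term of depth ≤ k is either a constant or a function symbol applied to arguments of depth ≤ k−1, so N_k = 5 + N_{k-1}.
N_0 = 5
N_1 = 5 + 5 = 10
N_2 = 5 + 10 = 15
Terms of depth exactly 2: N_2 − N_1 = 15 − 10 = 5.

5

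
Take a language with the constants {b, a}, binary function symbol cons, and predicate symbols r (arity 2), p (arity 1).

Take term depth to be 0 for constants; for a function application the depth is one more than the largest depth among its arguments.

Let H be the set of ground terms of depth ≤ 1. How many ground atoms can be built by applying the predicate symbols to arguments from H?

First count ground terms of depth ≤ 1.
Let N_k = |{terms of depth ≤ k}|. Then N_0 = 2 and N_k = 2 + N_{k-1}^2 for k ≥ 1 (one summand per function symbol, arity giving the exponent).
N_0 = 2
N_1 = 2 + 2^2 = 6
So |H| = 6.
Each predicate of arity r yields |H|^r ground atoms (one per choice of an r-tuple from H):
  r: 6^2 = 36;  p: 6
Total ground atoms: 36 + 6 = 42.

42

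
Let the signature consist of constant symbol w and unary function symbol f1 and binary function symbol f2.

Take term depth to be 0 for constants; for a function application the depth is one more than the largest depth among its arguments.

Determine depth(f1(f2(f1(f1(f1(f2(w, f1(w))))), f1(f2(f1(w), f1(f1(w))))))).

7

depth(f1(w)) = 1 + depth(w) = 1 + 0 = 1
depth(f2(w, f1(w))) = 1 + max(0, 1) = 2
depth(f1(f2(w, f1(w)))) = 1 + depth(f2(w, f1(w))) = 1 + 2 = 3
depth(f1(f1(f2(w, f1(w))))) = 1 + depth(f1(f2(w, f1(w)))) = 1 + 3 = 4
depth(f1(f1(f1(f2(w, f1(w)))))) = 1 + depth(f1(f1(f2(w, f1(w))))) = 1 + 4 = 5
depth(f1(f1(w))) = 1 + depth(f1(w)) = 1 + 1 = 2
depth(f2(f1(w), f1(f1(w)))) = 1 + max(1, 2) = 3
depth(f1(f2(f1(w), f1(f1(w))))) = 1 + depth(f2(f1(w), f1(f1(w)))) = 1 + 3 = 4
depth(f2(f1(f1(f1(f2(w, f1(w))))), f1(f2(f1(w), f1(f1(w)))))) = 1 + max(5, 4) = 6
depth(f1(f2(f1(f1(f1(f2(w, f1(w))))), f1(f2(f1(w), f1(f1(w))))))) = 1 + depth(f2(f1(f1(f1(f2(w, f1(w))))), f1(f2(f1(w), f1(f1(w)))))) = 1 + 6 = 7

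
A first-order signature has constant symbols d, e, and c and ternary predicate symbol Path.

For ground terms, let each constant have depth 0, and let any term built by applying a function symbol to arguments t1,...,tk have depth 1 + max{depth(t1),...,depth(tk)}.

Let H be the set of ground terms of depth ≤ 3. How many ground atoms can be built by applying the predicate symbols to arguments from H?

27

First count ground terms of depth ≤ 3.
With no function symbols every ground term is a constant, so there are exactly 3 ground terms at every depth bound.
N_0 = 3
N_1 = 3
N_2 = 3
N_3 = 3
Explicitly: d, e, c.
So |H| = 3.
A ground atom is a predicate applied to a tuple of terms from H, so the count is the sum over predicates of |H|^arity:
  Path: 3^3 = 27
Total ground atoms: 27.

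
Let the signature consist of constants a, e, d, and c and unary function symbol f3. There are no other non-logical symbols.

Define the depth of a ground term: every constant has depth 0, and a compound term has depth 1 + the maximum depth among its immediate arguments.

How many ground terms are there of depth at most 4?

Count level by level. With function symbols f3/1, the terms of depth ≤ k are the 4 constants together with each function applied to depth-≤(k−1) tuples, so N_k = 4 + N_{k-1}.
N_0 = 4
N_1 = 4 + 4 = 8
N_2 = 4 + 8 = 12
N_3 = 4 + 12 = 16
N_4 = 4 + 16 = 20

20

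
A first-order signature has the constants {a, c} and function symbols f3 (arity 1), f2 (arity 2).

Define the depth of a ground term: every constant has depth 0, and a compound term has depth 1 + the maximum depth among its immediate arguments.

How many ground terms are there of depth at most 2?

Count level by level. With function symbols f3/1, f2/2, the terms of depth ≤ k are the 2 constants together with each function applied to depth-≤(k−1) tuples, so N_k = 2 + N_{k-1} + N_{k-1}^2.
N_0 = 2
N_1 = 2 + 2 + 2^2 = 8
N_2 = 2 + 8 + 8^2 = 74

74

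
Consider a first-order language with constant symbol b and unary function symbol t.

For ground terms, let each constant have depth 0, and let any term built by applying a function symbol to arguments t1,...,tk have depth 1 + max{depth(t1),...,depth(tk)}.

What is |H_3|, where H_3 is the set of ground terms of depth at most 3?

4

If N_k denotes the number of depth-≤k ground terms, the 1 constant gives N_0 = 1, and each function symbol of arity r contributes N_{k-1}^r new terms at level k: N_k = 1 + N_{k-1}.
N_0 = 1
N_1 = 1 + 1 = 2
N_2 = 1 + 2 = 3
N_3 = 1 + 3 = 4
Explicitly: b, t(b), t(t(b)), t(t(t(b))).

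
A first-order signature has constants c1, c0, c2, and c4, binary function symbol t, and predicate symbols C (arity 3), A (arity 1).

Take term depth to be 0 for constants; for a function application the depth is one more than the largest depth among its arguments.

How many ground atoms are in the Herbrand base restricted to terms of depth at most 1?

First count ground terms of depth ≤ 1.
Let N_k count ground terms of depth at most k. Each non-constant term of depth ≤ k is some function symbol applied to depth-≤(k−1) arguments, giving N_k = 4 + N_{k-1}^2.
N_0 = 4
N_1 = 4 + 4^2 = 20
So |H| = 20.
A ground atom is a predicate applied to a tuple of terms from H, so the count is the sum over predicates of |H|^arity:
  C: 20^3 = 8000;  A: 20
Total ground atoms: 8000 + 20 = 8020.

8020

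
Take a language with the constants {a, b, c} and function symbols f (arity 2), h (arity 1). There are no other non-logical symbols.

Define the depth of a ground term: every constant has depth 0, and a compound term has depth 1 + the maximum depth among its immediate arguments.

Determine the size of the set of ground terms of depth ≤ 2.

243

Write N_k for the number of ground terms of depth ≤ k. A term of depth ≤ k is either a constant or a function symbol applied to arguments of depth ≤ k−1, so N_k = 3 + N_{k-1}^2 + N_{k-1}.
N_0 = 3
N_1 = 3 + 3^2 + 3 = 15
N_2 = 3 + 15^2 + 15 = 243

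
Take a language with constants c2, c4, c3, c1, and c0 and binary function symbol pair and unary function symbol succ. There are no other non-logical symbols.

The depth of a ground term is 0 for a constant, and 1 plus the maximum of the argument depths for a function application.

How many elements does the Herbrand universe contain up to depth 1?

If N_k denotes the number of depth-≤k ground terms, the 5 constants give N_0 = 5, and each function symbol of arity r contributes N_{k-1}^r new terms at level k: N_k = 5 + N_{k-1}^2 + N_{k-1}.
N_0 = 5
N_1 = 5 + 5^2 + 5 = 35

35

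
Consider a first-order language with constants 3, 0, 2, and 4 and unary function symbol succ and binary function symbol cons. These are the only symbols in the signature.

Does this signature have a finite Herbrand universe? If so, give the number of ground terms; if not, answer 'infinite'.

infinite

The signature has at least one function symbol (succ, arity 1) and at least one constant (3).
Iterating succ gives infinitely many distinct ground terms: 3, succ(3), succ(succ(3)), ...
So the Herbrand universe is infinite.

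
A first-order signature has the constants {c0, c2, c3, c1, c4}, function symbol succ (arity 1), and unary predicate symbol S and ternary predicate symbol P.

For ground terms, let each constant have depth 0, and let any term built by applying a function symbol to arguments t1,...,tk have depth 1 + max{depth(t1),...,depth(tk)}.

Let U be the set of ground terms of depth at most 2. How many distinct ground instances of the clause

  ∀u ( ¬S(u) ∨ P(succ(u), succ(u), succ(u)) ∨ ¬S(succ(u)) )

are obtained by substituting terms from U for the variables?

15

Ground terms of depth ≤ 2:
  Count level by level. With function symbols succ/1, the terms of depth ≤ k are the 5 constants together with each function applied to depth-≤(k−1) tuples, so N_k = 5 + N_{k-1}.
  N_0 = 5
  N_1 = 5 + 5 = 10
  N_2 = 5 + 10 = 15
So there are 15 ground terms available for substitution.
There is 1 variable to instantiate (u),  occurring in at least one literal, so different choices give different ground instances.
Number of ground instances = 15.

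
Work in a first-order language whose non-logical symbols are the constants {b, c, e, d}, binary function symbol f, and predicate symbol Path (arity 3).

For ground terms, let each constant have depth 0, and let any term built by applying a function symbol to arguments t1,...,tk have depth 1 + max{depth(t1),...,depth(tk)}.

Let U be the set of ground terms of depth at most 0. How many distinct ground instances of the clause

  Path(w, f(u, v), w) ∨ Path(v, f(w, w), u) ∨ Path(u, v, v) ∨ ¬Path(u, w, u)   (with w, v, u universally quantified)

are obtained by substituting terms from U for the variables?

64

Ground terms of depth ≤ 0:
  If N_k denotes the number of depth-≤k ground terms, the 4 constants give N_0 = 4, and each function symbol of arity r contributes N_{k-1}^r new terms at level k: N_k = 4 + N_{k-1}^2.
  N_0 = 4
So there are 4 ground terms available for substitution.
Each of w, v, u ranges independently over the available ground terms, and distinct assignments produce distinct instances.
Number of ground instances = 4^3 = 64.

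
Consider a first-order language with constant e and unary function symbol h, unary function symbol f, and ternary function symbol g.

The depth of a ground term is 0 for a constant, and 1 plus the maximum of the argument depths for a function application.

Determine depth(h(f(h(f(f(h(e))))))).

depth(h(e)) = 1 + depth(e) = 1 + 0 = 1
depth(f(h(e))) = 1 + depth(h(e)) = 1 + 1 = 2
depth(f(f(h(e)))) = 1 + depth(f(h(e))) = 1 + 2 = 3
depth(h(f(f(h(e))))) = 1 + depth(f(f(h(e)))) = 1 + 3 = 4
depth(f(h(f(f(h(e)))))) = 1 + depth(h(f(f(h(e))))) = 1 + 4 = 5
depth(h(f(h(f(f(h(e))))))) = 1 + depth(f(h(f(f(h(e)))))) = 1 + 5 = 6

6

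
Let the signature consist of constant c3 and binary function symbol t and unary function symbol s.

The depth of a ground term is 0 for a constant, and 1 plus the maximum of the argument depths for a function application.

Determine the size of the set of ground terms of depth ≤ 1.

Let N_k count ground terms of depth at most k. Each non-constant term of depth ≤ k is some function symbol applied to depth-≤(k−1) arguments, giving N_k = 1 + N_{k-1}^2 + N_{k-1}.
N_0 = 1
N_1 = 1 + 1^2 + 1 = 3

3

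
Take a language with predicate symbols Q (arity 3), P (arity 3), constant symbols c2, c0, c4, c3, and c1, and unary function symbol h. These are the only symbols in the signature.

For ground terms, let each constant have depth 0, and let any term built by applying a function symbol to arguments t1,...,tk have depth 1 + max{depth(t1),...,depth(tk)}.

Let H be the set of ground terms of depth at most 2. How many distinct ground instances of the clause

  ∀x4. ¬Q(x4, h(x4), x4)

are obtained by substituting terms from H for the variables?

15

Ground terms of depth ≤ 2:
  Count level by level. With function symbols h/1, the terms of depth ≤ k are the 5 constants together with each function applied to depth-≤(k−1) tuples, so N_k = 5 + N_{k-1}.
  N_0 = 5
  N_1 = 5 + 5 = 10
  N_2 = 5 + 10 = 15
So there are 15 ground terms available for substitution.
The clause has 1 distinct variable (x4), which appears in the body. In the free term algebra distinct substitutions yield syntactically distinct ground instances.
Number of ground instances = 15.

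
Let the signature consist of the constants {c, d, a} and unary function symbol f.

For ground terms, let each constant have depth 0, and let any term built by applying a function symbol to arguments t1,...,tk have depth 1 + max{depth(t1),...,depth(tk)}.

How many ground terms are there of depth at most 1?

Count level by level. With function symbols f/1, the terms of depth ≤ k are the 3 constants together with each function applied to depth-≤(k−1) tuples, so N_k = 3 + N_{k-1}.
N_0 = 3
N_1 = 3 + 3 = 6
Explicitly: c, d, a, f(c), f(d), f(a).

6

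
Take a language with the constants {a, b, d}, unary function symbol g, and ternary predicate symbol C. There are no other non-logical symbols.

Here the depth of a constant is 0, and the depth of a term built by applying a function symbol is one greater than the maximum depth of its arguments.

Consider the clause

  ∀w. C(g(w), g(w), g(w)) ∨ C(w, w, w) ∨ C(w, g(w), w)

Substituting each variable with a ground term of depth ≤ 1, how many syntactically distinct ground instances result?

6

Ground terms of depth ≤ 1:
  Write N_k for the number of ground terms of depth ≤ k. A term of depth ≤ k is either a constant or a function symbol applied to arguments of depth ≤ k−1, so N_k = 3 + N_{k-1}.
  N_0 = 3
  N_1 = 3 + 3 = 6
  Explicitly: a, b, d, g(a), g(b), g(d).
So there are 6 ground terms available for substitution.
The body mentions the single quantified variable w; since ground terms form a free algebra, no two substitutions collapse to the same formula.
Number of ground instances = 6.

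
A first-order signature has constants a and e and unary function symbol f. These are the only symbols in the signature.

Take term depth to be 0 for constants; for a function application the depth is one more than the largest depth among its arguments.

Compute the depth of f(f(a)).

2

depth(f(a)) = 1 + depth(a) = 1 + 0 = 1
depth(f(f(a))) = 1 + depth(f(a)) = 1 + 1 = 2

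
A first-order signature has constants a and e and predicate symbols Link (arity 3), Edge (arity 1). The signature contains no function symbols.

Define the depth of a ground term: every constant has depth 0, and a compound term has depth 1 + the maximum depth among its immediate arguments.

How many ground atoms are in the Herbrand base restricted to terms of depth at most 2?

10

First count ground terms of depth ≤ 2.
With no function symbols every ground term is a constant, so there are exactly 2 ground terms at every depth bound.
N_0 = 2
N_1 = 2
N_2 = 2
So |H| = 2.
Each predicate of arity r yields |H|^r ground atoms (one per choice of an r-tuple from H):
  Link: 2^3 = 8;  Edge: 2
Total ground atoms: 8 + 2 = 10.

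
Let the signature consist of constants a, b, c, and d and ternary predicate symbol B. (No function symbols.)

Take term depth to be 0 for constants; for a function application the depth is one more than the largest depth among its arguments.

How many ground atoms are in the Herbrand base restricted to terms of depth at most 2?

64

First count ground terms of depth ≤ 2.
With no function symbols every ground term is a constant, so there are exactly 4 ground terms at every depth bound.
N_0 = 4
N_1 = 4
N_2 = 4
Explicitly: a, b, c, d.
So |H| = 4.
Each predicate of arity r yields |H|^r ground atoms (one per choice of an r-tuple from H):
  B: 4^3 = 64
Total ground atoms: 64.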